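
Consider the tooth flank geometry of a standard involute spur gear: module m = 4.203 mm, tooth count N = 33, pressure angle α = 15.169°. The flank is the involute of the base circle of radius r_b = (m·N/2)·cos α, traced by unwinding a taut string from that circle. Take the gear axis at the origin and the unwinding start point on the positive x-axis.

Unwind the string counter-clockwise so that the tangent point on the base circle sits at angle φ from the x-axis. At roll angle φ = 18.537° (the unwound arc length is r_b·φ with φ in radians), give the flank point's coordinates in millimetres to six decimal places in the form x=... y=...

x=70.345146 y=0.747684

pitch radius r_p = m·N/2 = 4.203·33/2 = 69.349500
base radius r_b = r_p·cos α = 69.349500·cos 15.169° = 66.933239
roll angle φ = 18.537° = 0.32353168 rad
x = r_b·(cos φ + φ·sin φ) = 66.933239·(0.94811855 + 0.32353168·0.31791699) = 70.345146
y = r_b·(sin φ − φ·cos φ) = 66.933239·(0.31791699 − 0.32353168·0.94811855) = 0.747684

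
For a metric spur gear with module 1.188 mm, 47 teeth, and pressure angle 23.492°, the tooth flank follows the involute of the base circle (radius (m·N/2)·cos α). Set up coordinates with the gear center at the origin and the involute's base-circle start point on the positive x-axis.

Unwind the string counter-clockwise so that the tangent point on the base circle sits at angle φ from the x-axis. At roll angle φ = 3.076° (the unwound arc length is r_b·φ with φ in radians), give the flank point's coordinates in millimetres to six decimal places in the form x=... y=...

pitch radius r_p = m·N/2 = 1.188·47/2 = 27.918000
base radius r_b = r_p·cos α = 27.918000·cos 23.492° = 25.604037
roll angle φ = 3.076° = 0.05368633 rad
x = r_b·(cos φ + φ·sin φ) = 25.604037·(0.99855924 + 0.05368633·0.05366054) = 25.640909
y = r_b·(sin φ − φ·cos φ) = 25.604037·(0.05366054 − 0.05368633·0.99855924) = 0.001320

x=25.640909 y=0.001320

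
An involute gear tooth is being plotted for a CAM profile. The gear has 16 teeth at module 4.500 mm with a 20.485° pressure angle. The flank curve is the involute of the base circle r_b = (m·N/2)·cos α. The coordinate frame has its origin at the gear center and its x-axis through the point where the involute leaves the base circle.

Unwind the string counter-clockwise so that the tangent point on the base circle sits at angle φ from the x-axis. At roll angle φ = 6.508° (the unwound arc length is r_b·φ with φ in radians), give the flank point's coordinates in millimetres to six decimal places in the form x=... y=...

x=33.940344 y=0.016452

pitch radius r_p = m·N/2 = 4.500·16/2 = 36.000000
base radius r_b = r_p·cos α = 36.000000·cos 20.485° = 33.723498
roll angle φ = 6.508° = 0.11358603 rad
x = r_b·(cos φ + φ·sin φ) = 33.723498·(0.99355604 + 0.11358603·0.11334194) = 33.940344
y = r_b·(sin φ − φ·cos φ) = 33.723498·(0.11334194 − 0.11358603·0.99355604) = 0.016452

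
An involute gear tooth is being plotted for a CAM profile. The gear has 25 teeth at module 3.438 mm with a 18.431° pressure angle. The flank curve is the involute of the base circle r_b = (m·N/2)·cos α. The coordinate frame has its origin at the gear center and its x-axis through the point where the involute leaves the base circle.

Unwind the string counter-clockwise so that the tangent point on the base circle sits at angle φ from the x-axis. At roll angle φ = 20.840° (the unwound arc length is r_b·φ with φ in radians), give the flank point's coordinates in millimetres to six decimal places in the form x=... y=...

pitch radius r_p = m·N/2 = 3.438·25/2 = 42.975000
base radius r_b = r_p·cos α = 42.975000·cos 18.431° = 40.770601
roll angle φ = 20.840° = 0.36372662 rad
x = r_b·(cos φ + φ·sin φ) = 40.770601·(0.93457754 + 0.36372662·0.35575951) = 43.378971
y = r_b·(sin φ − φ·cos φ) = 40.770601·(0.35575951 − 0.36372662·0.93457754) = 0.645349

x=43.378971 y=0.645349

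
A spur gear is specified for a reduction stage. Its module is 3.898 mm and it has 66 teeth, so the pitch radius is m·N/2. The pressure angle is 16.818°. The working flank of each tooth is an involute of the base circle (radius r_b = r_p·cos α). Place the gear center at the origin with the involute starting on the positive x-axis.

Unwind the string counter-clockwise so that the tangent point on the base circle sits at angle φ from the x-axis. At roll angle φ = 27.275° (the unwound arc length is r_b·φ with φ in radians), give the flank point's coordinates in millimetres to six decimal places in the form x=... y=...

pitch radius r_p = m·N/2 = 3.898·66/2 = 128.634000
base radius r_b = r_p·cos α = 128.634000·cos 16.818° = 123.132150
roll angle φ = 27.275° = 0.47603855 rad
x = r_b·(cos φ + φ·sin φ) = 123.132150·(0.88881727 + 0.47603855·0.45826178) = 136.303294
y = r_b·(sin φ − φ·cos φ) = 123.132150·(0.45826178 − 0.47603855·0.88881727) = 4.328155

x=136.303294 y=4.328155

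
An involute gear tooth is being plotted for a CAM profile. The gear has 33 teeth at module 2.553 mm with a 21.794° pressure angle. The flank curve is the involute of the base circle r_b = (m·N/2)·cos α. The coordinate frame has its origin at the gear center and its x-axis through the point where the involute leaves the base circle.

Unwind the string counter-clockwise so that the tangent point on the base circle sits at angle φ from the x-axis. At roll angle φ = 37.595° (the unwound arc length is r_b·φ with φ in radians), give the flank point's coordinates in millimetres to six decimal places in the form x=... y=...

x=46.648813 y=3.527075

pitch radius r_p = m·N/2 = 2.553·33/2 = 42.124500
base radius r_b = r_p·cos α = 42.124500·cos 21.794° = 39.113639
roll angle φ = 37.595° = 0.65615653 rad
x = r_b·(cos φ + φ·sin φ) = 39.113639·(0.79234289 + 0.65615653·0.61007602) = 46.648813
y = r_b·(sin φ − φ·cos φ) = 39.113639·(0.61007602 − 0.65615653·0.79234289) = 3.527075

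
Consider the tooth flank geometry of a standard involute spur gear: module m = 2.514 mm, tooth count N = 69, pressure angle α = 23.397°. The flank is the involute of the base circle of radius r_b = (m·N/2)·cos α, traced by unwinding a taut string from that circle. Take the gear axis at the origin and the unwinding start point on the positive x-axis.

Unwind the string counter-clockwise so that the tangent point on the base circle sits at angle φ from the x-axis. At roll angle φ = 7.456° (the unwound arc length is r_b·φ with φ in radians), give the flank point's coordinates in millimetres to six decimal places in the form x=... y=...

pitch radius r_p = m·N/2 = 2.514·69/2 = 86.733000
base radius r_b = r_p·cos α = 86.733000·cos 23.397° = 79.601415
roll angle φ = 7.456° = 0.13013175 rad
x = r_b·(cos φ + φ·sin φ) = 79.601415·(0.99154481 + 0.13013175·0.12976478) = 80.272561
y = r_b·(sin φ − φ·cos φ) = 79.601415·(0.12976478 − 0.13013175·0.99154481) = 0.058373

x=80.272561 y=0.058373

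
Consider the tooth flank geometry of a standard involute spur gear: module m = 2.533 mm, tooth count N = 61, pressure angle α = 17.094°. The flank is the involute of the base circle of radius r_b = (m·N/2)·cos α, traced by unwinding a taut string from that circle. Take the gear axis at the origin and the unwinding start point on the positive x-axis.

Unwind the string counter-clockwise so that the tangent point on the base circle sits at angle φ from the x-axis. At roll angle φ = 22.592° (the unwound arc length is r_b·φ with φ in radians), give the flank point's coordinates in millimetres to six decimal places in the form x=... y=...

pitch radius r_p = m·N/2 = 2.533·61/2 = 77.256500
base radius r_b = r_p·cos α = 77.256500·cos 17.094° = 73.843602
roll angle φ = 22.592° = 0.39430478 rad
x = r_b·(cos φ + φ·sin φ) = 73.843602·(0.92326387 + 0.39430478·0.38416641) = 79.362858
y = r_b·(sin φ − φ·cos φ) = 73.843602·(0.38416641 − 0.39430478·0.92326387) = 1.485663

x=79.362858 y=1.485663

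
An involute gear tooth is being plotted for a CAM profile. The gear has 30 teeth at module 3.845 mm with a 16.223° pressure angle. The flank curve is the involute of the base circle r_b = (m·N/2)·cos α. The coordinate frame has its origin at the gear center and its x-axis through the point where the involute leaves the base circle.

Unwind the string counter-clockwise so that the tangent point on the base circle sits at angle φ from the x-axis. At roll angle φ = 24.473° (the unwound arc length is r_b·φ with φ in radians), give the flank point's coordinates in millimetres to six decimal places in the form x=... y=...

pitch radius r_p = m·N/2 = 3.845·30/2 = 57.675000
base radius r_b = r_p·cos α = 57.675000·cos 16.223° = 55.378475
roll angle φ = 24.473° = 0.42713443 rad
x = r_b·(cos φ + φ·sin φ) = 55.378475·(0.91015659 + 0.42713443·0.41426439) = 60.202115
y = r_b·(sin φ − φ·cos φ) = 55.378475·(0.41426439 − 0.42713443·0.91015659) = 1.412438

x=60.202115 y=1.412438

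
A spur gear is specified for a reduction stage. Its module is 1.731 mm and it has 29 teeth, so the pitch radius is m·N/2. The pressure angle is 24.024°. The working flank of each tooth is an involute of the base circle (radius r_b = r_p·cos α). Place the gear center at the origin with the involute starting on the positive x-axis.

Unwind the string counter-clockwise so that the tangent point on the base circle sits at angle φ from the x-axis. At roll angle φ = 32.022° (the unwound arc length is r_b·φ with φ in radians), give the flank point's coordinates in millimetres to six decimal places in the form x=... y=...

pitch radius r_p = m·N/2 = 1.731·29/2 = 25.099500
base radius r_b = r_p·cos α = 25.099500·cos 24.024° = 22.925256
roll angle φ = 32.022° = 0.55888933 rad
x = r_b·(cos φ + φ·sin φ) = 22.925256·(0.84784456 + 0.55888933·0.53024485) = 26.230912
y = r_b·(sin φ − φ·cos φ) = 22.925256·(0.53024485 − 0.55888933·0.84784456) = 1.292837

x=26.230912 y=1.292837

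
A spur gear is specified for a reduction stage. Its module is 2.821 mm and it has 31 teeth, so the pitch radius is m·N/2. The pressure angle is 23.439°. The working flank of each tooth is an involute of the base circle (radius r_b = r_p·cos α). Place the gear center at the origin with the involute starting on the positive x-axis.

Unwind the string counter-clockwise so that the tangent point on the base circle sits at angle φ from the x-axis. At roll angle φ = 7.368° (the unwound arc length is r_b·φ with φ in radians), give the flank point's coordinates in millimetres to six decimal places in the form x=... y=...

x=40.447789 y=0.028391

pitch radius r_p = m·N/2 = 2.821·31/2 = 43.725500
base radius r_b = r_p·cos α = 43.725500·cos 23.439° = 40.117450
roll angle φ = 7.368° = 0.12859586 rad
x = r_b·(cos φ + φ·sin φ) = 40.117450·(0.99174294 + 0.12859586·0.12824172) = 40.447789
y = r_b·(sin φ − φ·cos φ) = 40.117450·(0.12824172 − 0.12859586·0.99174294) = 0.028391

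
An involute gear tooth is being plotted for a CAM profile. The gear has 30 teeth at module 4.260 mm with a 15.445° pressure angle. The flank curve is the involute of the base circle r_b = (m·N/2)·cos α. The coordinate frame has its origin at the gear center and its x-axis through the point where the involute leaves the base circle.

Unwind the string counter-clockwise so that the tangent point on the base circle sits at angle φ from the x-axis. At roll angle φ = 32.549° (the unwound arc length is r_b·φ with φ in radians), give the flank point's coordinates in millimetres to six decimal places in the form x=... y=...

pitch radius r_p = m·N/2 = 4.260·30/2 = 63.900000
base radius r_b = r_p·cos α = 63.900000·cos 15.445° = 61.592350
roll angle φ = 32.549° = 0.56808722 rad
x = r_b·(cos φ + φ·sin φ) = 61.592350·(0.84293163 + 0.56808722·0.53802069) = 70.743391
y = r_b·(sin φ − φ·cos φ) = 61.592350·(0.53802069 − 0.56808722·0.84293163) = 3.643927

x=70.743391 y=3.643927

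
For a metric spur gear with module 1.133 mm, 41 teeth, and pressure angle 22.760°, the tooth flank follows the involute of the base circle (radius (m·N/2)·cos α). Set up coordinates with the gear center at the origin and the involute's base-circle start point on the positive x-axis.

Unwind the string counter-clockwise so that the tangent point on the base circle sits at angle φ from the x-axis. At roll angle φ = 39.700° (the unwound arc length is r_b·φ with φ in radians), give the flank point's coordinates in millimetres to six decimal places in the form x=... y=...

pitch radius r_p = m·N/2 = 1.133·41/2 = 23.226500
base radius r_b = r_p·cos α = 23.226500·cos 22.760° = 21.417933
roll angle φ = 39.700° = 0.69289571 rad
x = r_b·(cos φ + φ·sin φ) = 21.417933·(0.76939956 + 0.69289571·0.63876782) = 25.958514
y = r_b·(sin φ − φ·cos φ) = 21.417933·(0.63876782 − 0.69289571·0.76939956) = 2.262894

x=25.958514 y=2.262894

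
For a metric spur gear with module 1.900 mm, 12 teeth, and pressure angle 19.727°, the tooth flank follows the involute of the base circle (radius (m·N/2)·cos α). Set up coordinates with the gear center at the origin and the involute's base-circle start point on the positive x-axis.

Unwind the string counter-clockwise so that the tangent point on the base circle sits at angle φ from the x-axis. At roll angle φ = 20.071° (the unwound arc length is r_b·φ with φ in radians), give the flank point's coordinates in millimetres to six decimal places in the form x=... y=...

x=11.369307 y=0.151886

pitch radius r_p = m·N/2 = 1.900·12/2 = 11.400000
base radius r_b = r_p·cos α = 11.400000·cos 19.727° = 10.730952
roll angle φ = 20.071° = 0.35030503 rad
x = r_b·(cos φ + φ·sin φ) = 10.730952·(0.93926807 + 0.35030503·0.34318433) = 11.369307
y = r_b·(sin φ − φ·cos φ) = 10.730952·(0.34318433 − 0.35030503·0.93926807) = 0.151886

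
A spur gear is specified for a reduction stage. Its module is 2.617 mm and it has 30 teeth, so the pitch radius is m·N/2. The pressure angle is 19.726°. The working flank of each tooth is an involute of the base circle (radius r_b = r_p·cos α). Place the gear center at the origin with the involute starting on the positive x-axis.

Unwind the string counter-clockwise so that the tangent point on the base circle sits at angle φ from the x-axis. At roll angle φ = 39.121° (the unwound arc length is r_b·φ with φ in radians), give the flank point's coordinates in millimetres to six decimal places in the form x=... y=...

pitch radius r_p = m·N/2 = 2.617·30/2 = 39.255000
base radius r_b = r_p·cos α = 39.255000·cos 19.726° = 36.951418
roll angle φ = 39.121° = 0.68279026 rad
x = r_b·(cos φ + φ·sin φ) = 36.951418·(0.77581520 + 0.68279026·0.63096020) = 44.586640
y = r_b·(sin φ − φ·cos φ) = 36.951418·(0.63096020 − 0.68279026·0.77581520) = 3.741004

x=44.586640 y=3.741004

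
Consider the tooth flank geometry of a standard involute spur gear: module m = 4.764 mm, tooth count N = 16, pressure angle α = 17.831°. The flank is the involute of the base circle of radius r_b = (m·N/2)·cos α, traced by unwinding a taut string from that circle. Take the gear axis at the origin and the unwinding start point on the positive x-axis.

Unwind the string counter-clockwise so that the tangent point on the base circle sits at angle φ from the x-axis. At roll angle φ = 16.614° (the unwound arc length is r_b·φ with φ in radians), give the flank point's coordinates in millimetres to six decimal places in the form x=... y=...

pitch radius r_p = m·N/2 = 4.764·16/2 = 38.112000
base radius r_b = r_p·cos α = 38.112000·cos 17.831° = 36.281246
roll angle φ = 16.614° = 0.28996900 rad
x = r_b·(cos φ + φ·sin φ) = 36.281246·(0.95825274 + 0.28996900·0.28592252) = 37.774634
y = r_b·(sin φ − φ·cos φ) = 36.281246·(0.28592252 − 0.28996900·0.95825274) = 0.292388

x=37.774634 y=0.292388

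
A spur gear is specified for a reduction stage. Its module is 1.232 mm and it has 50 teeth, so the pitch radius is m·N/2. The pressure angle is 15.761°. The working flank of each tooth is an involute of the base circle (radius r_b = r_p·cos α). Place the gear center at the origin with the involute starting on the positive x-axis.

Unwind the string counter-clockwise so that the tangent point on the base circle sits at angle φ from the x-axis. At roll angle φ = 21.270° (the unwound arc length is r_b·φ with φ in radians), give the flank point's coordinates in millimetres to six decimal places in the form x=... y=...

pitch radius r_p = m·N/2 = 1.232·50/2 = 30.800000
base radius r_b = r_p·cos α = 30.800000·cos 15.761° = 29.642016
roll angle φ = 21.270° = 0.37123153 rad
x = r_b·(cos φ + φ·sin φ) = 29.642016·(0.93188130 + 0.37123153·0.36276335) = 31.614706
y = r_b·(sin φ − φ·cos φ) = 29.642016·(0.36276335 − 0.37123153·0.93188130) = 0.498568

x=31.614706 y=0.498568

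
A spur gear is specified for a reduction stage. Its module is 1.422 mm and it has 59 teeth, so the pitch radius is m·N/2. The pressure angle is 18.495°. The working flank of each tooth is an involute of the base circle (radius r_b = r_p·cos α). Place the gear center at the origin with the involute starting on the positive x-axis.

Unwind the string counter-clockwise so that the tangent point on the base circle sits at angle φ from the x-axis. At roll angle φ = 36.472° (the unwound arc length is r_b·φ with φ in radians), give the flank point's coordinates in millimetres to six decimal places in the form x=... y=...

x=47.044095 y=3.283822

pitch radius r_p = m·N/2 = 1.422·59/2 = 41.949000
base radius r_b = r_p·cos α = 41.949000·cos 18.495° = 39.782390
roll angle φ = 36.472° = 0.63655648 rad
x = r_b·(cos φ + φ·sin φ) = 39.782390·(0.80414745 + 0.63655648·0.59442988) = 47.044095
y = r_b·(sin φ − φ·cos φ) = 39.782390·(0.59442988 − 0.63655648·0.80414745) = 3.283822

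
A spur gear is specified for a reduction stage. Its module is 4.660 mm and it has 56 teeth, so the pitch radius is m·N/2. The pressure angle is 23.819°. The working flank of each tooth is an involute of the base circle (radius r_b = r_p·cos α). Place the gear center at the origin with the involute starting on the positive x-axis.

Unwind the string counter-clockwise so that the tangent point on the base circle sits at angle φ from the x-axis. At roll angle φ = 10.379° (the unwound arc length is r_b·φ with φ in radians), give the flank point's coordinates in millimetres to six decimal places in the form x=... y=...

x=121.308908 y=0.235740

pitch radius r_p = m·N/2 = 4.660·56/2 = 130.480000
base radius r_b = r_p·cos α = 130.480000·cos 23.819° = 119.366470
roll angle φ = 10.379° = 0.18114772 rad
x = r_b·(cos φ + φ·sin φ) = 119.366470·(0.98363757 + 0.18114772·0.18015864) = 121.308908
y = r_b·(sin φ − φ·cos φ) = 119.366470·(0.18015864 − 0.18114772·0.98363757) = 0.235740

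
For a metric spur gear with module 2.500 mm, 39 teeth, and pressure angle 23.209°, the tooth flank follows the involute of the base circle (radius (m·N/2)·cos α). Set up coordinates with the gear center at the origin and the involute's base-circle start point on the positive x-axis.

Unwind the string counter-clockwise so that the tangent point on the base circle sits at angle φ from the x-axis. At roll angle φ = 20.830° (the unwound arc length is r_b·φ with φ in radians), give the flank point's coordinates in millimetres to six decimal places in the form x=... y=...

pitch radius r_p = m·N/2 = 2.500·39/2 = 48.750000
base radius r_b = r_p·cos α = 48.750000·cos 23.209° = 44.804831
roll angle φ = 20.830° = 0.36355208 rad
x = r_b·(cos φ + φ·sin φ) = 44.804831·(0.93463961 + 0.36355208·0.35559639) = 47.668640
y = r_b·(sin φ − φ·cos φ) = 44.804831·(0.35559639 − 0.36355208·0.93463961) = 0.708194

x=47.668640 y=0.708194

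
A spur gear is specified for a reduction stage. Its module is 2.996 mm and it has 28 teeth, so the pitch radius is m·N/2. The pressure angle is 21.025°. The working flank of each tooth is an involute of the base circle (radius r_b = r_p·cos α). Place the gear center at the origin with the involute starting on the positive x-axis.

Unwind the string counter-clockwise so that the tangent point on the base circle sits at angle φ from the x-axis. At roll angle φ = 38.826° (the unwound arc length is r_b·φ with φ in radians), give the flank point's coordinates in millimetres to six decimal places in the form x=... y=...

x=47.134765 y=3.877504

pitch radius r_p = m·N/2 = 2.996·28/2 = 41.944000
base radius r_b = r_p·cos α = 41.944000·cos 21.025° = 39.151535
roll angle φ = 38.826° = 0.67764154 rad
x = r_b·(cos φ + φ·sin φ) = 39.151535·(0.77905354 + 0.67764154·0.62695740) = 47.134765
y = r_b·(sin φ − φ·cos φ) = 39.151535·(0.62695740 − 0.67764154·0.77905354) = 3.877504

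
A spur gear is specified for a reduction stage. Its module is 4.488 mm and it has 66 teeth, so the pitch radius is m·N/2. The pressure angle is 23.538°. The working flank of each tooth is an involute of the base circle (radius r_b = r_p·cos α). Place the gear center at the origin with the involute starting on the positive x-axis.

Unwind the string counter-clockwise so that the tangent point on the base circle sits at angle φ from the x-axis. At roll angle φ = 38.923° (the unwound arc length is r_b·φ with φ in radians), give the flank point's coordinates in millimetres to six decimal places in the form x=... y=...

x=163.589054 y=13.545421

pitch radius r_p = m·N/2 = 4.488·66/2 = 148.104000
base radius r_b = r_p·cos α = 148.104000·cos 23.538° = 135.781068
roll angle φ = 38.923° = 0.67933450 rad
x = r_b·(cos φ + φ·sin φ) = 135.781068·(0.77799101 + 0.67933450·0.62827541) = 163.589054
y = r_b·(sin φ − φ·cos φ) = 135.781068·(0.62827541 − 0.67933450·0.77799101) = 13.545421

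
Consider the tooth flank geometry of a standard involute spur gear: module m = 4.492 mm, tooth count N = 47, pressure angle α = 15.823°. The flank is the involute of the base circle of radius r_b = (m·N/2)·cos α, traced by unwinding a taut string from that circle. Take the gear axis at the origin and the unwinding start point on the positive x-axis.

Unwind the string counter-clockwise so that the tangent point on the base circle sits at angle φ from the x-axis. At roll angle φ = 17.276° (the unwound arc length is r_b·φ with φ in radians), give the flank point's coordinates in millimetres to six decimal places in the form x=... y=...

x=106.074522 y=0.919642

pitch radius r_p = m·N/2 = 4.492·47/2 = 105.562000
base radius r_b = r_p·cos α = 105.562000·cos 15.823° = 101.562110
roll angle φ = 17.276° = 0.30152308 rad
x = r_b·(cos φ + φ·sin φ) = 101.562110·(0.95488528 + 0.30152308·0.29697492) = 106.074522
y = r_b·(sin φ − φ·cos φ) = 101.562110·(0.29697492 − 0.30152308·0.95488528) = 0.919642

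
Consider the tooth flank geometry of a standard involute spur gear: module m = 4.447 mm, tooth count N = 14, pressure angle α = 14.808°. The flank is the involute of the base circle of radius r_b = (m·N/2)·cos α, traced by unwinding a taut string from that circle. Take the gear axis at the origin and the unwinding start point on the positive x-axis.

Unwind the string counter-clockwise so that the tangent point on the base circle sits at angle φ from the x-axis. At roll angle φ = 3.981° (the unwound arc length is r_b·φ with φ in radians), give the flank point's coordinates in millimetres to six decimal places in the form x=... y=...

pitch radius r_p = m·N/2 = 4.447·14/2 = 31.129000
base radius r_b = r_p·cos α = 31.129000·cos 14.808° = 30.095135
roll angle φ = 3.981° = 0.06948156 rad
x = r_b·(cos φ + φ·sin φ) = 30.095135·(0.99758713 + 0.06948156·0.06942567) = 30.167692
y = r_b·(sin φ − φ·cos φ) = 30.095135·(0.06942567 − 0.06948156·0.99758713) = 0.003363

x=30.167692 y=0.003363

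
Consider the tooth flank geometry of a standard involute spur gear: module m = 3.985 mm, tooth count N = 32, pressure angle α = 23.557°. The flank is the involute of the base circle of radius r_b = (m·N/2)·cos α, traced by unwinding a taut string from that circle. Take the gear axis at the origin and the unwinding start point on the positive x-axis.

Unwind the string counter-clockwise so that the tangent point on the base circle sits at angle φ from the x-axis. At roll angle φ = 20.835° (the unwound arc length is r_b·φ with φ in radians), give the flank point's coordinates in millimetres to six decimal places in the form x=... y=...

pitch radius r_p = m·N/2 = 3.985·32/2 = 63.760000
base radius r_b = r_p·cos α = 63.760000·cos 23.557° = 58.446428
roll angle φ = 20.835° = 0.36363935 rad
x = r_b·(cos φ + φ·sin φ) = 58.446428·(0.93460858 + 0.36363935·0.35567795) = 62.183907
y = r_b·(sin φ − φ·cos φ) = 58.446428·(0.35567795 − 0.36363935·0.93460858) = 0.924476

x=62.183907 y=0.924476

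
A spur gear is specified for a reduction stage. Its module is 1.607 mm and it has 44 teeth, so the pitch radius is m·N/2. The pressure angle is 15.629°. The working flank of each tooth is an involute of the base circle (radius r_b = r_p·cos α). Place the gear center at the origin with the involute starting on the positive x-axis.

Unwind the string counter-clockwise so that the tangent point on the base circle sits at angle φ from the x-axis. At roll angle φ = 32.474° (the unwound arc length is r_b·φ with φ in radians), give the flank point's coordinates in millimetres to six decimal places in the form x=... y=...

x=39.083992 y=2.000687

pitch radius r_p = m·N/2 = 1.607·44/2 = 35.354000
base radius r_b = r_p·cos α = 35.354000·cos 15.629° = 34.046833
roll angle φ = 32.474° = 0.56677822 rad
x = r_b·(cos φ + φ·sin φ) = 34.046833·(0.84363518 + 0.56677822·0.53691683) = 39.083992
y = r_b·(sin φ − φ·cos φ) = 34.046833·(0.53691683 − 0.56677822·0.84363518) = 2.000687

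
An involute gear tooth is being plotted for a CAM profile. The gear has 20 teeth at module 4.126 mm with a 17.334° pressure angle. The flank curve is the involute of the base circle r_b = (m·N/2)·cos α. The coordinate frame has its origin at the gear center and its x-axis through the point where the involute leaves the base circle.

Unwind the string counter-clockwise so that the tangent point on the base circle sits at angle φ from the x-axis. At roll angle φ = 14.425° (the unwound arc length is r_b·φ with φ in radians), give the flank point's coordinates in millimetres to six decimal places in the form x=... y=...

pitch radius r_p = m·N/2 = 4.126·20/2 = 41.260000
base radius r_b = r_p·cos α = 41.260000·cos 17.334° = 39.386143
roll angle φ = 14.425° = 0.25176374 rad
x = r_b·(cos φ + φ·sin φ) = 39.386143·(0.96847456 + 0.25176374·0.24911249) = 40.614677
y = r_b·(sin φ − φ·cos φ) = 39.386143·(0.24911249 − 0.25176374·0.96847456) = 0.208184

x=40.614677 y=0.208184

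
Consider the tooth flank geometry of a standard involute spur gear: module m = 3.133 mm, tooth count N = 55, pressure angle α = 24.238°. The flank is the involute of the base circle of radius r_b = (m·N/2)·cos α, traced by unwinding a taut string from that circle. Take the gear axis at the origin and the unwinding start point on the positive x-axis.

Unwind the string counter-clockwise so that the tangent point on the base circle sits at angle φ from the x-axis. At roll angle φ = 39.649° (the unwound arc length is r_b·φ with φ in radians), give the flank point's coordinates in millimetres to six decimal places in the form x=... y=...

pitch radius r_p = m·N/2 = 3.133·55/2 = 86.157500
base radius r_b = r_p·cos α = 86.157500·cos 24.238° = 78.562548
roll angle φ = 39.649° = 0.69200560 rad
x = r_b·(cos φ + φ·sin φ) = 78.562548·(0.76996783 + 0.69200560·0.63808271) = 95.180462
y = r_b·(sin φ − φ·cos φ) = 78.562548·(0.63808271 − 0.69200560·0.76996783) = 8.269546

x=95.180462 y=8.269546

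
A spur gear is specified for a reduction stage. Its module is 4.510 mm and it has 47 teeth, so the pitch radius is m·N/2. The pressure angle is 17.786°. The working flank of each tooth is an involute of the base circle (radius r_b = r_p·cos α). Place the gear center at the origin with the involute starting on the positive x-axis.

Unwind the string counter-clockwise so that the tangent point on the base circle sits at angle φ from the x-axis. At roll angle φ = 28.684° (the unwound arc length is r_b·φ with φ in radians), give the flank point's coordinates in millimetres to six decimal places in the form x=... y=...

x=112.784637 y=4.116048

pitch radius r_p = m·N/2 = 4.510·47/2 = 105.985000
base radius r_b = r_p·cos α = 105.985000·cos 17.786° = 100.919347
roll angle φ = 28.684° = 0.50063024 rad
x = r_b·(cos φ + φ·sin φ) = 100.919347·(0.87728023 + 0.50063024·0.47997853) = 112.784637
y = r_b·(sin φ − φ·cos φ) = 100.919347·(0.47997853 − 0.50063024·0.87728023) = 4.116048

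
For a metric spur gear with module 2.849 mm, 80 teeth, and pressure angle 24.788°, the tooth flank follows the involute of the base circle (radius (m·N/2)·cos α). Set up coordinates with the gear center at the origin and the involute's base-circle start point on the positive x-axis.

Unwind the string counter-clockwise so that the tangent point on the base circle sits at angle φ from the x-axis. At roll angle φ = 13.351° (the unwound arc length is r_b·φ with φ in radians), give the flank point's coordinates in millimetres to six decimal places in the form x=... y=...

pitch radius r_p = m·N/2 = 2.849·80/2 = 113.960000
base radius r_b = r_p·cos α = 113.960000·cos 24.788° = 103.460331
roll angle φ = 13.351° = 0.23301891 rad
x = r_b·(cos φ + φ·sin φ) = 103.460331·(0.97297372 + 0.23301891·0.23091589) = 106.231152
y = r_b·(sin φ − φ·cos φ) = 103.460331·(0.23091589 − 0.23301891·0.97297372) = 0.433976

x=106.231152 y=0.433976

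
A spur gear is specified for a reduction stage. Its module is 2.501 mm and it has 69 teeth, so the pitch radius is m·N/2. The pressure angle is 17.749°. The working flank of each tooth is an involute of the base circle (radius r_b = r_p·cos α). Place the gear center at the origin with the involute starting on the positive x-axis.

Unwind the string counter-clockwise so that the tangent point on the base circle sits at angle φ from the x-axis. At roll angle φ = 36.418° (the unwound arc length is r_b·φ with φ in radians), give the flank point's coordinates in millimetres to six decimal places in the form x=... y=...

pitch radius r_p = m·N/2 = 2.501·69/2 = 86.284500
base radius r_b = r_p·cos α = 86.284500·cos 17.749° = 82.177454
roll angle φ = 36.418° = 0.63561401 rad
x = r_b·(cos φ + φ·sin φ) = 82.177454·(0.80470733 + 0.63561401·0.59367172) = 97.138139
y = r_b·(sin φ − φ·cos φ) = 82.177454·(0.59367172 − 0.63561401·0.80470733) = 6.754039

x=97.138139 y=6.754039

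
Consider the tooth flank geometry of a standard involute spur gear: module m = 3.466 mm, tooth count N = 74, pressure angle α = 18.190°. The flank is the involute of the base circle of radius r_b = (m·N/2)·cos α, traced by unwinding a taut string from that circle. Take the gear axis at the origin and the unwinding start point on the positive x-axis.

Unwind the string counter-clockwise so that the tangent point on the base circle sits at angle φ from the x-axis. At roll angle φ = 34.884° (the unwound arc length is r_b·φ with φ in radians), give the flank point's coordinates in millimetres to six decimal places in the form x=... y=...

x=142.364389 y=8.830205

pitch radius r_p = m·N/2 = 3.466·74/2 = 128.242000
base radius r_b = r_p·cos α = 128.242000·cos 18.190° = 121.833305
roll angle φ = 34.884° = 0.60884066 rad
x = r_b·(cos φ + φ·sin φ) = 121.833305·(0.82031162 + 0.60884066·0.57191682) = 142.364389
y = r_b·(sin φ − φ·cos φ) = 121.833305·(0.57191682 − 0.60884066·0.82031162) = 8.830205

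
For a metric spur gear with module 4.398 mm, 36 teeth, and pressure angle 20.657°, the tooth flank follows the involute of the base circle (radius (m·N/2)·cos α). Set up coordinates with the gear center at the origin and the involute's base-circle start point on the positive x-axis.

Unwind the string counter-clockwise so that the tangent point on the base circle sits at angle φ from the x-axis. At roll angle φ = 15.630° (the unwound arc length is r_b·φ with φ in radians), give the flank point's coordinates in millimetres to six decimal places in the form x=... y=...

pitch radius r_p = m·N/2 = 4.398·36/2 = 79.164000
base radius r_b = r_p·cos α = 79.164000·cos 20.657° = 74.074471
roll angle φ = 15.630° = 0.27279496 rad
x = r_b·(cos φ + φ·sin φ) = 74.074471·(0.96302163 + 0.27279496·0.26942409) = 76.779609
y = r_b·(sin φ − φ·cos φ) = 74.074471·(0.26942409 − 0.27279496·0.96302163) = 0.497532

x=76.779609 y=0.497532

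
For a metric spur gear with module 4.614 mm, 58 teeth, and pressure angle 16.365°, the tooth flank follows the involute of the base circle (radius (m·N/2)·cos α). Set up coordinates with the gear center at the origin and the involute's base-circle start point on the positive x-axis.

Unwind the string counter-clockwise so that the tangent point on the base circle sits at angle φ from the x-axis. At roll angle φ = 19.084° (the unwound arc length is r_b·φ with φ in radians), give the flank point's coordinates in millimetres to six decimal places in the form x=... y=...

x=135.310319 y=1.563895

pitch radius r_p = m·N/2 = 4.614·58/2 = 133.806000
base radius r_b = r_p·cos α = 133.806000·cos 16.365° = 128.385020
roll angle φ = 19.084° = 0.33307863 rad
x = r_b·(cos φ + φ·sin φ) = 128.385020·(0.94504025 + 0.33307863·0.32695401) = 135.310319
y = r_b·(sin φ − φ·cos φ) = 128.385020·(0.32695401 − 0.33307863·0.94504025) = 1.563895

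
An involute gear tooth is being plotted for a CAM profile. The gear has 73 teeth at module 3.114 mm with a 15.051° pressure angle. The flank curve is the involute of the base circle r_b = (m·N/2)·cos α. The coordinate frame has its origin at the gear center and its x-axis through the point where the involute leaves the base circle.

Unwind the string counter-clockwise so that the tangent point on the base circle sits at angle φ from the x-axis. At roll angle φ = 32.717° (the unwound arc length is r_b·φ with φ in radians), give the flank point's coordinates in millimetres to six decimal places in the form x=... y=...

pitch radius r_p = m·N/2 = 3.114·73/2 = 113.661000
base radius r_b = r_p·cos α = 113.661000·cos 15.051° = 109.761867
roll angle φ = 32.717° = 0.57101937 rad
x = r_b·(cos φ + φ·sin φ) = 109.761867·(0.84135045 + 0.57101937·0.54048998) = 126.224028
y = r_b·(sin φ − φ·cos φ) = 109.761867·(0.54048998 − 0.57101937·0.84135045) = 6.592580

x=126.224028 y=6.592580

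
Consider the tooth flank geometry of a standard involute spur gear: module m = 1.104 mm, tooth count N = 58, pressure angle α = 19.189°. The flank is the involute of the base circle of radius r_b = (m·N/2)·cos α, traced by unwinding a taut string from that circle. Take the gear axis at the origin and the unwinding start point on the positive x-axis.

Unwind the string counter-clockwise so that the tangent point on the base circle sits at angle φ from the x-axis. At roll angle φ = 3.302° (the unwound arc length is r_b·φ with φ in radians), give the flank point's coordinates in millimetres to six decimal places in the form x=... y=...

x=30.287347 y=0.001929

pitch radius r_p = m·N/2 = 1.104·58/2 = 32.016000
base radius r_b = r_p·cos α = 32.016000·cos 19.189° = 30.237175
roll angle φ = 3.302° = 0.05763077 rad
x = r_b·(cos φ + φ·sin φ) = 30.237175·(0.99833981 + 0.05763077·0.05759888) = 30.287347
y = r_b·(sin φ − φ·cos φ) = 30.237175·(0.05759888 − 0.05763077·0.99833981) = 0.001929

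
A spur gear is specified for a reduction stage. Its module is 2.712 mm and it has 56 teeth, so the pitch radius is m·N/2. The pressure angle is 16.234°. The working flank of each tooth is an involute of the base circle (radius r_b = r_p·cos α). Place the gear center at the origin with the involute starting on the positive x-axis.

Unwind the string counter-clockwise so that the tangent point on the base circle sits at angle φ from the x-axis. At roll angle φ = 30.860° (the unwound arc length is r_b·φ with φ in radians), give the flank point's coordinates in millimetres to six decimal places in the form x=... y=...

x=82.728893 y=3.688280

pitch radius r_p = m·N/2 = 2.712·56/2 = 75.936000
base radius r_b = r_p·cos α = 75.936000·cos 16.234° = 72.908277
roll angle φ = 30.860° = 0.53860861 rad
x = r_b·(cos φ + φ·sin φ) = 72.908277·(0.85842322 + 0.53860861·0.51294208) = 82.728893
y = r_b·(sin φ − φ·cos φ) = 72.908277·(0.51294208 − 0.53860861·0.85842322) = 3.688280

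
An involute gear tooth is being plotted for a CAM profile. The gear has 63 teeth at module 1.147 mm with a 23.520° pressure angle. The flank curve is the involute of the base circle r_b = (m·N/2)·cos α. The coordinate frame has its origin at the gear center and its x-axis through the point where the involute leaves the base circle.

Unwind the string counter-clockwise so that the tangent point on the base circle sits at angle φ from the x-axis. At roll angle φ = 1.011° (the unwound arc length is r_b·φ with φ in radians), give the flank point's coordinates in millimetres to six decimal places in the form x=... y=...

pitch radius r_p = m·N/2 = 1.147·63/2 = 36.130500
base radius r_b = r_p·cos α = 36.130500·cos 23.520° = 33.128808
roll angle φ = 1.011° = 0.01764528 rad
x = r_b·(cos φ + φ·sin φ) = 33.128808·(0.99984433 + 0.01764528·0.01764436) = 33.133965
y = r_b·(sin φ − φ·cos φ) = 33.128808·(0.01764436 − 0.01764528·0.99984433) = 0.000061

x=33.133965 y=0.000061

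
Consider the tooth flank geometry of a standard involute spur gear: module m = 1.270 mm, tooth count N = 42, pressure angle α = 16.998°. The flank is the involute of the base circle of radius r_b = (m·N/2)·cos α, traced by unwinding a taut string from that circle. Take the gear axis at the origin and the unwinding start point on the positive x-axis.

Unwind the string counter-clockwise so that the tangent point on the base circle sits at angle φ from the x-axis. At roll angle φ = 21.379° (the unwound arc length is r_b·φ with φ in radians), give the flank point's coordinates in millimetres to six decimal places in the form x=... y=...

pitch radius r_p = m·N/2 = 1.270·42/2 = 26.670000
base radius r_b = r_p·cos α = 26.670000·cos 16.998° = 25.504920
roll angle φ = 21.379° = 0.37313394 rad
x = r_b·(cos φ + φ·sin φ) = 25.504920·(0.93118949 + 0.37313394·0.36453551) = 27.219107
y = r_b·(sin φ − φ·cos φ) = 25.504920·(0.36453551 − 0.37313394·0.93118949) = 0.435550

x=27.219107 y=0.435550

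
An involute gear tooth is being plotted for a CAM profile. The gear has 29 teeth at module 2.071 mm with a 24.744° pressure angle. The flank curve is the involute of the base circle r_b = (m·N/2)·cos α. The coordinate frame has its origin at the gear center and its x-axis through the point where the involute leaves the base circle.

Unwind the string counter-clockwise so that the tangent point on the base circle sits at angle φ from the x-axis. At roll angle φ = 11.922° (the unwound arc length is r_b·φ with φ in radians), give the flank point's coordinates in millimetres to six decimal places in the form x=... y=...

x=27.856427 y=0.081546

pitch radius r_p = m·N/2 = 2.071·29/2 = 30.029500
base radius r_b = r_p·cos α = 30.029500·cos 24.744° = 27.272402
roll angle φ = 11.922° = 0.20807815 rad
x = r_b·(cos φ + φ·sin φ) = 27.272402·(0.97842974 + 0.20807815·0.20657989) = 27.856427
y = r_b·(sin φ − φ·cos φ) = 27.272402·(0.20657989 − 0.20807815·0.97842974) = 0.081546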